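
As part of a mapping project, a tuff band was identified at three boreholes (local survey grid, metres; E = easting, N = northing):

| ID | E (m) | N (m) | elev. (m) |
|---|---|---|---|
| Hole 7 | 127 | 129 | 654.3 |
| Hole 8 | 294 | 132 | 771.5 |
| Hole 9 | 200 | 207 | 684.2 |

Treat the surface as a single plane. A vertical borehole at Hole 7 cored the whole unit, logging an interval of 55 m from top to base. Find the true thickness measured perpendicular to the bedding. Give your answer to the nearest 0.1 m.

43.8 m

Two edge vectors: Hole 7→Hole 8 = (167, 3, 117.2), Hole 7→Hole 9 = (73, 78, 29.9).
Normal n = (Hole 7→Hole 8) × (Hole 7→Hole 9) = (-9051.9, 3562.3, 12807).
So ∂z/∂E = −n_x/n_z = 0.70679 and ∂z/∂N = −n_y/n_z = −0.27815.
|∇z| = √(a²+b²) = 0.75956, so dip δ = arctan(0.75956) = 37.22°.
True thickness = vertical thickness × cos δ = 55 × cos 37.22° = 43.8 m.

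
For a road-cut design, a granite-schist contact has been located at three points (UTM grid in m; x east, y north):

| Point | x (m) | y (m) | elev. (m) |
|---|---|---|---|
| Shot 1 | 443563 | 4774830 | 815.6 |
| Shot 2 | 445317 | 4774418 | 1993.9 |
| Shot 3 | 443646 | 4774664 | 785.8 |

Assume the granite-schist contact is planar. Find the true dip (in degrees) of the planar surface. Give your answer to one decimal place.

44.9°

Two edge vectors: Shot 1→Shot 2 = (1754, -412, 1178.3), Shot 1→Shot 3 = (83, -166, -29.8).
Normal n = (Shot 1→Shot 2) × (Shot 1→Shot 3) = (207875.4, 150068.1, -256968).
So ∂z/∂x = −n_x/n_z = 0.80895 and ∂z/∂y = −n_y/n_z = 0.58400.
Gradient magnitude |∇z| = √(a² + b²) = √(0.65441 + 0.34105) = 0.99773.
True dip = arctan(0.99773) = 44.9°, dipping toward SW (azimuth ≈ 234°).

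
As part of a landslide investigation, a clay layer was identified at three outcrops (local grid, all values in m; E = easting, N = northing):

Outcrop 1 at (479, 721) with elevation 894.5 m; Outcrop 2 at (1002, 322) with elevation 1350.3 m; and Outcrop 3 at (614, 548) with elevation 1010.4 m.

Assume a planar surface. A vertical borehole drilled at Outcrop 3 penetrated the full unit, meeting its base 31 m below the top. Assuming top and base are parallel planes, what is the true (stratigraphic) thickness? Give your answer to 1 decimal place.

Two edge vectors: Outcrop 1→Outcrop 2 = (523, -399, 455.8), Outcrop 1→Outcrop 3 = (135, -173, 115.9).
Normal n = (Outcrop 1→Outcrop 2) × (Outcrop 1→Outcrop 3) = (32609.3, 917.3, -36614).
So ∂z/∂E = −n_x/n_z = 0.89062 and ∂z/∂N = −n_y/n_z = 0.02505.
|∇z| = √(a²+b²) = 0.89098, so dip δ = arctan(0.89098) = 41.70°.
True thickness = vertical thickness × cos δ = 31 × cos 41.70° = 23.1 m.

23.1 m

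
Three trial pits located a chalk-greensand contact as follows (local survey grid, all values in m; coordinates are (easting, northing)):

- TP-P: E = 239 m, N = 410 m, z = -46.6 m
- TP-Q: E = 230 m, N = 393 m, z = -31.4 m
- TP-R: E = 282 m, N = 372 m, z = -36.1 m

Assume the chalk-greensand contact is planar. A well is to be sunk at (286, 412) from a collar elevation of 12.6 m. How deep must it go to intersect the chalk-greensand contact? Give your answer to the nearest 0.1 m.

78.1 m

Let the plane be z = a·E + b·N + c.
TP-Q−TP-P: −9a − 17b = 15.2;  TP-R−TP-P: 43a − 38b = 10.5.
Solving gives a = −0.37195, b = −0.69720.
Then c = -46.6 − a·239 − b·410 = 328.15.
At (286, 412): z_contact = −106.38 − 287.25 + 328.15 = -65.48 m.
Depth below ground = 12.6 − (-65.48) = 78.1 m.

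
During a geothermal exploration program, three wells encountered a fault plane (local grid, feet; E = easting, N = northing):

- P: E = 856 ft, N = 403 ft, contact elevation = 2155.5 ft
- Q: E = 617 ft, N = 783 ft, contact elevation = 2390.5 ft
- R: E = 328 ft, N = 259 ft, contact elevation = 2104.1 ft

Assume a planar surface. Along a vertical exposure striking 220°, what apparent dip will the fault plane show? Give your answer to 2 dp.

22.06°

Two edge vectors: P→Q = (-239, 380, 235), P→R = (-528, -144, -51.4).
Normal n = (P→Q) × (P→R) = (14308, -136364.6, 235056).
So ∂z/∂E = −n_x/n_z = −0.06087 and ∂z/∂N = −n_y/n_z = 0.58014.
Unit vector along 220° is (sin 220°, cos 220°) = (-0.6428, -0.7660).
Slope in that direction = a·(-0.6428) + b·(-0.7660) = −0.40528.
Apparent dip = arctan|0.40528| = 22.06° (true dip is 30.3°, so apparent ≤ true as expected).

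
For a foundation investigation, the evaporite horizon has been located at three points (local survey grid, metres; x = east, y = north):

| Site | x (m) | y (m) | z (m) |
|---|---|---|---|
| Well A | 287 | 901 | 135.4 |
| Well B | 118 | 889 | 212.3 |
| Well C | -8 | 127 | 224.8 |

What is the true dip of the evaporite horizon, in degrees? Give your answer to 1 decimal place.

Let the plane be z = a·x + b·y + c.
Well B−Well A: −169a − 12b = 76.9;  Well C−Well A: −295a − 774b = 89.4.
Solving gives a = −0.45926, b = 0.05954.
Gradient magnitude |∇z| = √(a² + b²) = √(0.21092 + 0.00354) = 0.46310.
True dip = arctan(0.46310) = 24.8°, dipping toward E (azimuth ≈ 097°).

24.8°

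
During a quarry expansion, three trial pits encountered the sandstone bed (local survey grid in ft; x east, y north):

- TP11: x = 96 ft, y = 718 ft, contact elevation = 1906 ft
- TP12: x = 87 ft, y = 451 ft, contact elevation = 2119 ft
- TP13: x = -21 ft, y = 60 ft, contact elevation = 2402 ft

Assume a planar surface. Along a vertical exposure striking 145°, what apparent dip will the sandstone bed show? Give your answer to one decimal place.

39.9°

Two edge vectors: TP11→TP12 = (-9, -267, 213), TP11→TP13 = (-117, -658, 496).
Normal n = (TP11→TP12) × (TP11→TP13) = (7722, -20457, -25317).
So ∂z/∂x = −n_x/n_z = 0.30501 and ∂z/∂y = −n_y/n_z = −0.80803.
Unit vector along 145° is (sin 145°, cos 145°) = (0.5736, -0.8192).
Slope in that direction = a·(0.5736) + b·(-0.8192) = 0.83685.
Apparent dip = arctan|0.83685| = 39.9° (true dip is 40.8°, so apparent ≤ true as expected).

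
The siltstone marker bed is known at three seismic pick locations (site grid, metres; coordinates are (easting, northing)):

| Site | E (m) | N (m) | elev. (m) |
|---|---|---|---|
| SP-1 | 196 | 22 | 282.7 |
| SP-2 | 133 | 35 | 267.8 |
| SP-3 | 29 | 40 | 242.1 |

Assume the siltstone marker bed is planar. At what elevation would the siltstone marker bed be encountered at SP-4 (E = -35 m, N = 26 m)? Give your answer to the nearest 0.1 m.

225.1 m

Let the plane be z = a·E + b·N + c.
SP-2−SP-1: −63a + 13b = −14.9;  SP-3−SP-1: −167a + 18b = −40.6.
Solving gives a = 0.25034, b = 0.06702.
Then c = 282.7 − a·196 − b·22 = 232.16.
At (-35, 26): z = −8.8 + 1.7 + 232.16 = 225.1 m.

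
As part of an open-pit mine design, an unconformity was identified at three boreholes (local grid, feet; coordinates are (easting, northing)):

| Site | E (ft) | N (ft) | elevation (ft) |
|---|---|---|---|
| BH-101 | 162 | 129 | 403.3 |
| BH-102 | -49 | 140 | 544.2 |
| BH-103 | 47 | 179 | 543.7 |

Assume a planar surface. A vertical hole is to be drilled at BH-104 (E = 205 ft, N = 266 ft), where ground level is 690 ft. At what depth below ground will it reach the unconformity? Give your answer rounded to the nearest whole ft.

Two edge vectors: BH-101→BH-102 = (-211, 11, 140.9), BH-101→BH-103 = (-115, 50, 140.4).
Normal n = (BH-101→BH-102) × (BH-101→BH-103) = (-5500.6, 13420.9, -9285).
So ∂z/∂E = −n_x/n_z = −0.59242 and ∂z/∂N = −n_y/n_z = 1.44544.
Intercept c from BH-101: 403.3 + 95.97 − 186.46 = 312.81.
At (205, 266): z_contact = −121.4 + 384.5 + 312.81 = 575.9 ft.
Depth below ground = 690 − 575.9 = 114 ft.

114 ft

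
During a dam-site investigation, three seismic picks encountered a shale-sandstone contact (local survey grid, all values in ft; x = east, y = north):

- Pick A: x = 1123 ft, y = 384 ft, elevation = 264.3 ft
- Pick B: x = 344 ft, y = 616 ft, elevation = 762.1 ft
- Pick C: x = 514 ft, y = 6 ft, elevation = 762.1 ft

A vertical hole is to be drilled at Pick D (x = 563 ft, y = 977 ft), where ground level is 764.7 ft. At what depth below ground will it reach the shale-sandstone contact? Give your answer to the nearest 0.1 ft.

Two edge vectors: Pick A→Pick B = (-779, 232, 497.8), Pick A→Pick C = (-609, -378, 497.8).
Normal n = (Pick A→Pick B) × (Pick A→Pick C) = (303658, 84626, 435750).
So ∂z/∂x = −n_x/n_z = −0.696863 and ∂z/∂y = −n_y/n_z = −0.194208.
Intercept c from Pick A: 264.3 + 782.58 + 74.58 = 1121.45.
At (563, 977): z_contact = −392.33 − 189.74 + 1121.45 = 539.38 ft.
Depth below ground = 764.7 − 539.38 = 225.3 ft.

225.3 ft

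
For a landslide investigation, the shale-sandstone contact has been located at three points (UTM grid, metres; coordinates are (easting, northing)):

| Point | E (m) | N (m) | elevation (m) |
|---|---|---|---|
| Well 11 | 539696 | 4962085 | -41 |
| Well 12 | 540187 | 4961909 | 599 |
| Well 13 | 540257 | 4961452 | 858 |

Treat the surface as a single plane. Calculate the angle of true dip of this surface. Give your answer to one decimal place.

Two edge vectors: Well 11→Well 12 = (491, -176, 640), Well 11→Well 13 = (561, -633, 899).
Normal n = (Well 11→Well 12) × (Well 11→Well 13) = (246896, -82369, -212067).
So ∂z/∂E = −n_x/n_z = 1.16424 and ∂z/∂N = −n_y/n_z = −0.38841.
Gradient magnitude |∇z| = √(a² + b²) = √(1.35545 + 0.15086) = 1.22732.
True dip = arctan(1.22732) = 50.8°, dipping toward WNW (azimuth ≈ 288°).

50.8°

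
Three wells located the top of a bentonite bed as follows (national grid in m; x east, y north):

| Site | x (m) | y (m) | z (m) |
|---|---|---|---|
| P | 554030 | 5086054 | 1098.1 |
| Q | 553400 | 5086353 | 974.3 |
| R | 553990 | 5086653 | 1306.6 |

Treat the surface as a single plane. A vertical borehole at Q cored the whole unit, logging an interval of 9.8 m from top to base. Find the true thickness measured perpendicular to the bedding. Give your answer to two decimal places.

8.67 m

Two edge vectors: P→Q = (-630, 299, -123.8), P→R = (-40, 599, 208.5).
Normal n = (P→Q) × (P→R) = (136497.7, 136307, -365410).
So ∂z/∂x = −n_x/n_z = 0.37355 and ∂z/∂y = −n_y/n_z = 0.37302.
|∇z| = √(a²+b²) = 0.52791, so dip δ = arctan(0.52791) = 27.83°.
True thickness = vertical thickness × cos δ = 9.8 × cos 27.83° = 8.67 m.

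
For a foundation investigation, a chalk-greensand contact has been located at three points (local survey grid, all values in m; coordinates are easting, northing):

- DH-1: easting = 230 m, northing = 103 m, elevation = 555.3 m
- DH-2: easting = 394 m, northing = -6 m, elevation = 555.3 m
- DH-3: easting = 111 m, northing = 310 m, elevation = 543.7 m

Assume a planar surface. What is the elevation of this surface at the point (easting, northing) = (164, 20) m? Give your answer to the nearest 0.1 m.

566.8 m

Let the plane be z = a·easting + b·northing + c.
DH-2−DH-1: 164a − 109b = 0;  DH-3−DH-1: −119a + 207b = −11.6.
Solving gives a = −0.06028, b = −0.09069.
Then c = 555.3 − a·230 − b·103 = 578.50.
At (164, 20): z = −9.9 − 1.8 + 578.50 = 566.8 m.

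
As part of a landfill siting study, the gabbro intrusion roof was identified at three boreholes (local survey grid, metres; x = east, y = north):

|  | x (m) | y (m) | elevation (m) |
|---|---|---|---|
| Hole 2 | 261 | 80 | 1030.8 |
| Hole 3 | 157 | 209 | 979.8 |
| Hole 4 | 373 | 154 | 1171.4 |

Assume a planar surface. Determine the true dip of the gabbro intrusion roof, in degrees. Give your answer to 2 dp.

46.89°

Let the plane be z = a·x + b·y + c.
Hole 3−Hole 2: −104a + 129b = −51;  Hole 4−Hole 2: 112a + 74b = 140.6.
Solving gives a = 0.98950, b = 0.40238.
Gradient magnitude |∇z| = √(a² + b²) = √(0.97910 + 0.16191) = 1.06818.
True dip = arctan(1.06818) = 46.89°, dipping toward WSW (azimuth ≈ 248°).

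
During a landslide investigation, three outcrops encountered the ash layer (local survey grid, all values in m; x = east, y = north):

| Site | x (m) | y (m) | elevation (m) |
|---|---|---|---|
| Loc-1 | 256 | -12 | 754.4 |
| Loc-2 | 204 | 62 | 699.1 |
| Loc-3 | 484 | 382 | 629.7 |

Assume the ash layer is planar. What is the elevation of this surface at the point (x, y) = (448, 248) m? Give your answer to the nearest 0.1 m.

Let the plane be z = a·x + b·y + c.
Loc-2−Loc-1: −52a + 74b = −55.3;  Loc-3−Loc-1: 228a + 394b = −124.7.
Solving gives a = 0.33620, b = −0.51105.
Then c = 754.4 − a·256 − b·-12 = 662.20.
At (448, 248): z = 150.6 − 126.7 + 662.20 = 686.1 m.

686.1 m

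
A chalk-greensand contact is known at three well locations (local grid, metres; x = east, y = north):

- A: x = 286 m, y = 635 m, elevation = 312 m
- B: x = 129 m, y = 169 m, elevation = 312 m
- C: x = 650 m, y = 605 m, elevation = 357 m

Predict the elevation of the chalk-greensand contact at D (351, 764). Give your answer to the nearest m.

Two edge vectors: A→B = (-157, -466, 0), A→C = (364, -30, 45).
Normal n = (A→B) × (A→C) = (-20970, 7065, 174334).
So ∂z/∂x = −n_x/n_z = 0.12029 and ∂z/∂y = −n_y/n_z = −0.04053.
Intercept c from A: 312 − 34.40 + 25.73 = 303.33.
At (351, 764): z = 42.2 − 31.0 + 303.33 = 314.6 m.

315 m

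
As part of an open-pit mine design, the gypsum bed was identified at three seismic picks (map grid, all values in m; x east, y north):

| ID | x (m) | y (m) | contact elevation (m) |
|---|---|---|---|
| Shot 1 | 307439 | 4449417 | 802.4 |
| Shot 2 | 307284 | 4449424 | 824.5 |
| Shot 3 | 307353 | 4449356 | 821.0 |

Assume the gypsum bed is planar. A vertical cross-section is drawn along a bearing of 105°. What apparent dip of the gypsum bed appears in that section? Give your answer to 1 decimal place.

Let the plane be z = a·x + b·y + c.
Shot 2−Shot 1: −155a + 7b = 22.1;  Shot 3−Shot 1: −86a − 61b = 18.6.
Solving gives a = −0.14699, b = −0.09768.
Unit vector along 105° is (sin 105°, cos 105°) = (0.9659, -0.2588).
Slope in that direction = a·(0.9659) + b·(-0.2588) = −0.11670.
Apparent dip = arctan|0.11670| = 6.7° (true dip is 10.0°, so apparent ≤ true as expected).

6.7°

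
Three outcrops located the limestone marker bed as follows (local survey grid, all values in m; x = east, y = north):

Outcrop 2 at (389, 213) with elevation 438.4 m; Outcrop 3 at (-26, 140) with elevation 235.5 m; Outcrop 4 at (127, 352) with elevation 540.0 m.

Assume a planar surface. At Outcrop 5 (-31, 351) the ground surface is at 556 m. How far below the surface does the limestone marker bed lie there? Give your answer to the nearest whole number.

60 m

Two edge vectors: Outcrop 2→Outcrop 3 = (-415, -73, -202.9), Outcrop 2→Outcrop 4 = (-262, 139, 101.6).
Normal n = (Outcrop 2→Outcrop 3) × (Outcrop 2→Outcrop 4) = (20786.3, 95323.8, -76811).
So ∂z/∂x = −n_x/n_z = 0.27062 and ∂z/∂y = −n_y/n_z = 1.24102.
Intercept c from Outcrop 2: 438.4 − 105.27 − 264.34 = 68.79.
At (-31, 351): z_contact = −8.4 + 435.6 + 68.79 = 496.0 m.
Depth below ground = 556 − 496.0 = 60 m.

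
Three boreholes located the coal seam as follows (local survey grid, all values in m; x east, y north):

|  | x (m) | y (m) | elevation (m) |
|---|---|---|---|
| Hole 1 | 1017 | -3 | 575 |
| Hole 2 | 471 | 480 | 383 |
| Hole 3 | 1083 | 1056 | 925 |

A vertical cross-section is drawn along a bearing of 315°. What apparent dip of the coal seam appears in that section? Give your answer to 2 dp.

Let the plane be z = a·x + b·y + c.
Hole 2−Hole 1: −546a + 483b = −192;  Hole 3−Hole 1: 66a + 1059b = 350.
Solving gives a = 0.61036, b = 0.29246.
Unit vector along 315° is (sin 315°, cos 315°) = (-0.7071, 0.7071).
Slope in that direction = a·(-0.7071) + b·(0.7071) = −0.22479.
Apparent dip = arctan|0.22479| = 12.67° (true dip is 34.1°, so apparent ≤ true as expected).

12.67°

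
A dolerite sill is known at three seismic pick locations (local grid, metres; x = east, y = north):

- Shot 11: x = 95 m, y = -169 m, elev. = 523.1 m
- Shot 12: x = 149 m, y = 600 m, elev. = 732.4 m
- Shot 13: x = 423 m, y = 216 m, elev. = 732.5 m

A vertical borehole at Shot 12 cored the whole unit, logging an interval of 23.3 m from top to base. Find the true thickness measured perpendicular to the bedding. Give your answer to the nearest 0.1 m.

Two edge vectors: Shot 11→Shot 12 = (54, 769, 209.3), Shot 11→Shot 13 = (328, 385, 209.4).
Normal n = (Shot 11→Shot 12) × (Shot 11→Shot 13) = (80448.1, 57342.8, -231442).
So ∂z/∂x = −n_x/n_z = 0.34760 and ∂z/∂y = −n_y/n_z = 0.24776.
|∇z| = √(a²+b²) = 0.42686, so dip δ = arctan(0.42686) = 23.12°.
True thickness = vertical thickness × cos δ = 23.3 × cos 23.12° = 21.4 m.

21.4 m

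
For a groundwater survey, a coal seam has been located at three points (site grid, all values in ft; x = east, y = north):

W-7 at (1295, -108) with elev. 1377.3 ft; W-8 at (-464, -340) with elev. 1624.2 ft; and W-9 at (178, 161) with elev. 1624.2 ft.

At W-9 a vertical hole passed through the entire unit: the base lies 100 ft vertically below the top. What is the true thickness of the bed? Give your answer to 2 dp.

96.43 ft

Let the plane be z = a·x + b·y + c.
W-8−W-7: −1759a − 232b = 246.9;  W-9−W-7: −1117a + 269b = 246.9.
Solving gives a = −0.16891, b = 0.21645.
|∇z| = √(a²+b²) = 0.27456, so dip δ = arctan(0.27456) = 15.35°.
True thickness = vertical thickness × cos δ = 100 × cos 15.35° = 96.43 ft.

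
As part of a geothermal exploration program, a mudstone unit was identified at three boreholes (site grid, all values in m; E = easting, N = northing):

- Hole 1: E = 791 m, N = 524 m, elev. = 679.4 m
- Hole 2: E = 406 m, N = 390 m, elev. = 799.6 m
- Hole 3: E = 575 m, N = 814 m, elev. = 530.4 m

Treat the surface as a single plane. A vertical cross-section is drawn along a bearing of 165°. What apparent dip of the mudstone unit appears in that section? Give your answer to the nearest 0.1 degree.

Let the plane be z = a·E + b·N + c.
Hole 2−Hole 1: −385a − 134b = 120.2;  Hole 3−Hole 1: −216a + 290b = −149.
Solving gives a = −0.10592, b = −0.59269.
Unit vector along 165° is (sin 165°, cos 165°) = (0.2588, -0.9659).
Slope in that direction = a·(0.2588) + b·(-0.9659) = 0.54508.
Apparent dip = arctan|0.54508| = 28.6° (true dip is 31.1°, so apparent ≤ true as expected).

28.6°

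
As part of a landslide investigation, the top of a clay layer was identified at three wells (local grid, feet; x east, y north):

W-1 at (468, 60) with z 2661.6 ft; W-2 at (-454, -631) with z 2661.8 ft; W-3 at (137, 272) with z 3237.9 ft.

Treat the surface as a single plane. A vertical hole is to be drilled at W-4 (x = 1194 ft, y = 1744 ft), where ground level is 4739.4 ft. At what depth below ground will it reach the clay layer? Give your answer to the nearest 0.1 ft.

650.3 ft

Let the plane be z = a·x + b·y + c.
W-2−W-1: −922a − 691b = 0.2;  W-3−W-1: −331a + 212b = 576.3.
Solving gives a = −0.938896, b = 1.252478.
Then c = 2661.6 − a·468 − b·60 = 3025.85.
At (1194, 1744): z_contact = −1121.04 + 2184.32 + 3025.85 = 4089.13 ft.
Depth below ground = 4739.4 − 4089.13 = 650.3 ft.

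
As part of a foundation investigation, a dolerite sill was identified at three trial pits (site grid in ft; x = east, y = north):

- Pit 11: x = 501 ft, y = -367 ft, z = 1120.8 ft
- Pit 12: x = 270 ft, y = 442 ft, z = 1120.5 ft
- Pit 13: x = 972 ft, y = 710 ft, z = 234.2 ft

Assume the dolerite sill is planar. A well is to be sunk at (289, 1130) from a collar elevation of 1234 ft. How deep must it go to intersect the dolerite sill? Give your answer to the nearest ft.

359 ft

Two edge vectors: Pit 11→Pit 12 = (-231, 809, -0.3), Pit 11→Pit 13 = (471, 1077, -886.6).
Normal n = (Pit 11→Pit 12) × (Pit 11→Pit 13) = (-716936.3, -204945.9, -629826).
So ∂z/∂x = −n_x/n_z = −1.13831 and ∂z/∂y = −n_y/n_z = −0.32540.
Intercept c from Pit 11: 1120.8 + 570.29 − 119.42 = 1571.67.
At (289, 1130): z_contact = −329.0 − 367.7 + 1571.67 = 875.0 ft.
Depth below ground = 1234 − 875.0 = 359 ft.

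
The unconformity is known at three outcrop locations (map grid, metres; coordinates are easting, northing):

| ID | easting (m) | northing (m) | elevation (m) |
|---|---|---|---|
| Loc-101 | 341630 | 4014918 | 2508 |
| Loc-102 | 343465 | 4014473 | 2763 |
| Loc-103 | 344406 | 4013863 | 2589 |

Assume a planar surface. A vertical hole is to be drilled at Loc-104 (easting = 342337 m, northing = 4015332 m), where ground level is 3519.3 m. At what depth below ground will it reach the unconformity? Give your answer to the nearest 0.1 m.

445.7 m

Two edge vectors: Loc-101→Loc-102 = (1835, -445, 255), Loc-101→Loc-103 = (2776, -1055, 81).
Normal n = (Loc-101→Loc-102) × (Loc-101→Loc-103) = (232980, 559245, -700605).
So ∂z/∂easting = −n_x/n_z = 0.332541161 and ∂z/∂northing = −n_y/n_z = 0.798231528.
Intercept c from Loc-101: 2508 − 113606.04 − 3204834.13 = −3315932.17.
At (342337, 4015332): z_contact = 113841.14 + 3205164.60 − 3315932.17 = 3073.57 m.
Depth below ground = 3519.3 − 3073.57 = 445.7 m.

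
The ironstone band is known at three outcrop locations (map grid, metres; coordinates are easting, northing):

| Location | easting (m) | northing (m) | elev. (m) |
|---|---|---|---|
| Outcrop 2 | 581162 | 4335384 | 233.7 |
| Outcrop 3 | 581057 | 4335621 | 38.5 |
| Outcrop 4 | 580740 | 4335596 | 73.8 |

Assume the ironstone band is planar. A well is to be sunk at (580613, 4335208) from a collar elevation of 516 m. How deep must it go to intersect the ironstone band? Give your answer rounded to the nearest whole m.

109 m

Two edge vectors: Outcrop 2→Outcrop 3 = (-105, 237, -195.2), Outcrop 2→Outcrop 4 = (-422, 212, -159.9).
Normal n = (Outcrop 2→Outcrop 3) × (Outcrop 2→Outcrop 4) = (3486.1, 65584.9, 77754).
So ∂z/∂easting = −n_x/n_z = −0.04483499 and ∂z/∂northing = −n_y/n_z = −0.84349230.
Intercept c from Outcrop 2: 233.7 + 26056.39 + 3656863.01 = 3683153.10.
At (580613, 4335208): z_contact = −26031.8 − 3656714.6 + 3683153.10 = 406.8 m.
Depth below ground = 516 − 406.8 = 109 m.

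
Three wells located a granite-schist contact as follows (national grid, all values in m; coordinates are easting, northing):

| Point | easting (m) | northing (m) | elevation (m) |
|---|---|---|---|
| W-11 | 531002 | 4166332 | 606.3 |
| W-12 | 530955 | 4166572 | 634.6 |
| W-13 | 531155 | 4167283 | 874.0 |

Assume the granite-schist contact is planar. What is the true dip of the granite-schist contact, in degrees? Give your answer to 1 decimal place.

Two edge vectors: W-11→W-12 = (-47, 240, 28.3), W-11→W-13 = (153, 951, 267.7).
Normal n = (W-11→W-12) × (W-11→W-13) = (37334.7, 16911.8, -81417).
So ∂z/∂easting = −n_x/n_z = 0.45856 and ∂z/∂northing = −n_y/n_z = 0.20772.
Gradient magnitude |∇z| = √(a² + b²) = √(0.21028 + 0.04315) = 0.50341.
True dip = arctan(0.50341) = 26.7°, dipping toward WSW (azimuth ≈ 246°).

26.7°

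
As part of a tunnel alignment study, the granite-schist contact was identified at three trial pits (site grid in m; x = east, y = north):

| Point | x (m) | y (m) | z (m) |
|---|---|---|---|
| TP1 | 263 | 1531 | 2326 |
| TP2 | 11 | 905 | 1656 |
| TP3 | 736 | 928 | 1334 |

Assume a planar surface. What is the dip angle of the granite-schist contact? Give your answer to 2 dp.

53.57°

Let the plane be z = a·x + b·y + c.
TP2−TP1: −252a − 626b = −670;  TP3−TP1: 473a − 603b = −992.
Solving gives a = −0.48428, b = 1.26524.
Gradient magnitude |∇z| = √(a² + b²) = √(0.23452 + 1.60082) = 1.35475.
True dip = arctan(1.35475) = 53.57°, dipping toward SSE (azimuth ≈ 159°).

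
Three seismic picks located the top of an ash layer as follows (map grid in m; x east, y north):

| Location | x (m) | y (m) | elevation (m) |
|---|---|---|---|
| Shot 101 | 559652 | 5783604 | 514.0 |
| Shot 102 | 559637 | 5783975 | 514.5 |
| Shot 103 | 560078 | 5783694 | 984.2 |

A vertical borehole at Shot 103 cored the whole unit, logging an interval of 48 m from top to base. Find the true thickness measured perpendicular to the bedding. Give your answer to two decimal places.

Two edge vectors: Shot 101→Shot 102 = (-15, 371, 0.5), Shot 101→Shot 103 = (426, 90, 470.2).
Normal n = (Shot 101→Shot 102) × (Shot 101→Shot 103) = (174399.2, 7266, -159396).
So ∂z/∂x = −n_x/n_z = 1.09413 and ∂z/∂y = −n_y/n_z = 0.04558.
|∇z| = √(a²+b²) = 1.09507, so dip δ = arctan(1.09507) = 47.60°.
True thickness = vertical thickness × cos δ = 48 × cos 47.60° = 32.37 m.

32.37 m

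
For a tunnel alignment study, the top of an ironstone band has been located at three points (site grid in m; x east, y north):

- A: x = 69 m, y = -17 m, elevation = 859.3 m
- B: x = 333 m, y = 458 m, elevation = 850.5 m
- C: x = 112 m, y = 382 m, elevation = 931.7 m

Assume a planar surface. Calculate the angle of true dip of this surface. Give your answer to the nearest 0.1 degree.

26.7°

Let the plane be z = a·x + b·y + c.
B−A: 264a + 475b = −8.8;  C−A: 43a + 399b = 72.4.
Solving gives a = −0.44636, b = 0.22956.
Gradient magnitude |∇z| = √(a² + b²) = √(0.19924 + 0.05270) = 0.50193.
True dip = arctan(0.50193) = 26.7°, dipping toward ESE (azimuth ≈ 117°).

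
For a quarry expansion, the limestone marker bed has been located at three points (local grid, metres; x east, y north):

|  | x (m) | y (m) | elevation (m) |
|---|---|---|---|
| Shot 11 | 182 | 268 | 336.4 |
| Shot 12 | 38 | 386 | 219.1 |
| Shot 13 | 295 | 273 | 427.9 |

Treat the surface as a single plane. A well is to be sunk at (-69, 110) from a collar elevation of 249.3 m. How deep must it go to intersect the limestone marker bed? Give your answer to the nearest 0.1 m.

Two edge vectors: Shot 11→Shot 12 = (-144, 118, -117.3), Shot 11→Shot 13 = (113, 5, 91.5).
Normal n = (Shot 11→Shot 12) × (Shot 11→Shot 13) = (11383.5, -78.9, -14054).
So ∂z/∂x = −n_x/n_z = 0.80998 and ∂z/∂y = −n_y/n_z = −0.00561.
Intercept c from Shot 11: 336.4 − 147.42 + 1.50 = 190.49.
At (-69, 110): z_contact = −55.89 − 0.62 + 190.49 = 133.98 m.
Depth below ground = 249.3 − 133.98 = 115.3 m.

115.3 m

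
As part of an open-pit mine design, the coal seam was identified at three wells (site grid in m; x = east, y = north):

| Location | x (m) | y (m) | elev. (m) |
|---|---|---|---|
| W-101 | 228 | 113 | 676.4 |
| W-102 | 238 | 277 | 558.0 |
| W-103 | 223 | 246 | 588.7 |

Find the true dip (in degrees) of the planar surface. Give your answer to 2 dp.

43.00°

Let the plane be z = a·x + b·y + c.
W-102−W-101: 10a + 164b = −118.4;  W-103−W-101: −5a + 133b = −87.7.
Solving gives a = −0.63460, b = −0.68326.
Gradient magnitude |∇z| = √(a² + b²) = √(0.40272 + 0.46684) = 0.93250.
True dip = arctan(0.93250) = 43.00°, dipping toward NE (azimuth ≈ 043°).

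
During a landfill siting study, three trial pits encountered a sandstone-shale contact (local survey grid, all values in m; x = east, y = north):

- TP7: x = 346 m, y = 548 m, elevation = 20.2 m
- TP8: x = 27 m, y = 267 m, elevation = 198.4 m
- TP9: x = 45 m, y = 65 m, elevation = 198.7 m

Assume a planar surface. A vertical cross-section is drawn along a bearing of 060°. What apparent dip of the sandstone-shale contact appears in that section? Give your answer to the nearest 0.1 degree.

25.2°

Let the plane be z = a·x + b·y + c.
TP8−TP7: −319a − 281b = 178.2;  TP9−TP7: −301a − 483b = 178.5.
Solving gives a = −0.51675, b = −0.04753.
Unit vector along 060° is (sin 60°, cos 60°) = (0.8660, 0.5000).
Slope in that direction = a·(0.8660) + b·(0.5000) = −0.47129.
Apparent dip = arctan|0.47129| = 25.2° (true dip is 27.4°, so apparent ≤ true as expected).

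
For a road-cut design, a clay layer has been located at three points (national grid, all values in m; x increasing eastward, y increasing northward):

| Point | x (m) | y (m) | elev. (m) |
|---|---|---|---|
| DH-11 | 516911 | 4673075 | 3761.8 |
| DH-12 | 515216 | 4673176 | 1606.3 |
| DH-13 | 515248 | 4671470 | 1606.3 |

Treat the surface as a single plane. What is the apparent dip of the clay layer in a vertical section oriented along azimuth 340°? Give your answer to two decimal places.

Let the plane be z = a·x + b·y + c.
DH-12−DH-11: −1695a + 101b = −2155.5;  DH-13−DH-11: −1663a − 1605b = −2155.5.
Solving gives a = 1.27310, b = 0.02388.
Unit vector along 340° is (sin 340°, cos 340°) = (-0.3420, 0.9397).
Slope in that direction = a·(-0.3420) + b·(0.9397) = −0.41299.
Apparent dip = arctan|0.41299| = 22.44° (true dip is 51.9°, so apparent ≤ true as expected).

22.44°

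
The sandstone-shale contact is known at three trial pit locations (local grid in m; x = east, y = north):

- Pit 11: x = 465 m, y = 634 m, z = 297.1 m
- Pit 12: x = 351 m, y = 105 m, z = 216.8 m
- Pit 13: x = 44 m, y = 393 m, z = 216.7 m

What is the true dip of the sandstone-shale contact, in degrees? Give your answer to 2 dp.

9.83°

Two edge vectors: Pit 11→Pit 12 = (-114, -529, -80.3), Pit 11→Pit 13 = (-421, -241, -80.4).
Normal n = (Pit 11→Pit 12) × (Pit 11→Pit 13) = (23179.3, 24640.7, -195235).
So ∂z/∂x = −n_x/n_z = 0.11873 and ∂z/∂y = −n_y/n_z = 0.12621.
Gradient magnitude |∇z| = √(a² + b²) = √(0.01410 + 0.01593) = 0.17328.
True dip = arctan(0.17328) = 9.83°, dipping toward SW (azimuth ≈ 223°).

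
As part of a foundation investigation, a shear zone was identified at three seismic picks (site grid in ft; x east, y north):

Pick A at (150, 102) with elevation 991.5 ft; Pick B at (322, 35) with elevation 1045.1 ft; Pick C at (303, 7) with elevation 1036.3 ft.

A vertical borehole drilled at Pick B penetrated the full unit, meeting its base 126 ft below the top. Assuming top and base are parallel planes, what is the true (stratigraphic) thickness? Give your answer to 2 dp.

Let the plane be z = a·x + b·y + c.
Pick B−Pick A: 172a − 67b = 53.6;  Pick C−Pick A: 153a − 95b = 44.8.
Solving gives a = 0.34331, b = 0.08133.
|∇z| = √(a²+b²) = 0.35281, so dip δ = arctan(0.35281) = 19.43°.
True thickness = vertical thickness × cos δ = 126 × cos 19.43° = 118.82 ft.

118.82 ft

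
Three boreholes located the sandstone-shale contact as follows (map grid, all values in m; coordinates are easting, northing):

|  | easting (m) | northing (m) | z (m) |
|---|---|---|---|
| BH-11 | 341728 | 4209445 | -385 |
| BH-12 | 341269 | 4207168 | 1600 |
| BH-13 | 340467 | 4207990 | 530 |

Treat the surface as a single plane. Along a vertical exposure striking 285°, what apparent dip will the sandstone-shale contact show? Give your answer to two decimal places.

Let the plane be z = a·easting + b·northing + c.
BH-12−BH-11: −459a − 2277b = 1985;  BH-13−BH-11: −1261a − 1455b = 915.
Solving gives a = 0.36521, b = −0.94538.
Unit vector along 285° is (sin 285°, cos 285°) = (-0.9659, 0.2588).
Slope in that direction = a·(-0.9659) + b·(0.2588) = −0.59745.
Apparent dip = arctan|0.59745| = 30.86° (true dip is 45.4°, so apparent ≤ true as expected).

30.86°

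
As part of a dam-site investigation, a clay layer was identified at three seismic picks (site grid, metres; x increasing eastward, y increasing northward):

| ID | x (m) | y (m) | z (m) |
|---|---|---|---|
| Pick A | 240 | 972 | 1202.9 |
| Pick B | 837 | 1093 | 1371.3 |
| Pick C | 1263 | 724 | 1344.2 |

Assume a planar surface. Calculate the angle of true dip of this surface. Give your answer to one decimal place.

Let the plane be z = a·x + b·y + c.
Pick B−Pick A: 597a + 121b = 168.4;  Pick C−Pick A: 1023a − 248b = 141.3.
Solving gives a = 0.21653, b = 0.32342.
Gradient magnitude |∇z| = √(a² + b²) = √(0.04688 + 0.10460) = 0.38921.
True dip = arctan(0.38921) = 21.3°, dipping toward SW (azimuth ≈ 214°).

21.3°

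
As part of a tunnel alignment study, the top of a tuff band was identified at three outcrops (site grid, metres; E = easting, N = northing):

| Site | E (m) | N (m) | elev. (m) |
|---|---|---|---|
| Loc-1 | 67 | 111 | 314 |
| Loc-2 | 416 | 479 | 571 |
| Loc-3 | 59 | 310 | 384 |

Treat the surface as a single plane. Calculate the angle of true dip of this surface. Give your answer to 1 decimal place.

26.9°

Let the plane be z = a·E + b·N + c.
Loc-2−Loc-1: 349a + 368b = 257;  Loc-3−Loc-1: −8a + 199b = 70.
Solving gives a = 0.35062, b = 0.36585.
Gradient magnitude |∇z| = √(a² + b²) = √(0.12293 + 0.13385) = 0.50674.
True dip = arctan(0.50674) = 26.9°, dipping toward SW (azimuth ≈ 224°).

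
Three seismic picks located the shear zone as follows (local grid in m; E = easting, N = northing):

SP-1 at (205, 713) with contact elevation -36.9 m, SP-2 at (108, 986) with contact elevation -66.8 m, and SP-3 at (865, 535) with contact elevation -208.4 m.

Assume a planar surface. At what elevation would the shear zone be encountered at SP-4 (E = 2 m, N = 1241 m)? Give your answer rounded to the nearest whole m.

Two edge vectors: SP-1→SP-2 = (-97, 273, -29.9), SP-1→SP-3 = (660, -178, -171.5).
Normal n = (SP-1→SP-2) × (SP-1→SP-3) = (-52141.7, -36369.5, -162914).
So ∂z/∂E = −n_x/n_z = −0.32006 and ∂z/∂N = −n_y/n_z = −0.22324.
Intercept c from SP-1: -36.9 + 65.61 + 159.17 = 187.88.
At (2, 1241): z = −0.6 − 277.0 + 187.88 = -89.8 m.

-90 m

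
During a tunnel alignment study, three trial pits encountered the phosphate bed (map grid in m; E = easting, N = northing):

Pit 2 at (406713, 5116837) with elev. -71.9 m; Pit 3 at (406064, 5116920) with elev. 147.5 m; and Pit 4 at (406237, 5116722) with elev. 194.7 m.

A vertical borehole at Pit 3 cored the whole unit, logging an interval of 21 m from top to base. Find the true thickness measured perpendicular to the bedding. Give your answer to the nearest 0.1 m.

17.0 m

Let the plane be z = a·E + b·N + c.
Pit 3−Pit 2: −649a + 83b = 219.4;  Pit 4−Pit 2: −476a − 115b = 266.6.
Solving gives a = −0.41491, b = −0.60090.
|∇z| = √(a²+b²) = 0.73023, so dip δ = arctan(0.73023) = 36.14°.
True thickness = vertical thickness × cos δ = 21 × cos 36.14° = 17.0 m.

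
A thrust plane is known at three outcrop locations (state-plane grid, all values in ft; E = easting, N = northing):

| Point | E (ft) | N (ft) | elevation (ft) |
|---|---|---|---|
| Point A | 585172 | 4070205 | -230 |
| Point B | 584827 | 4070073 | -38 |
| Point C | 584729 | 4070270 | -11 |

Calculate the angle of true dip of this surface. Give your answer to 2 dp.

Two edge vectors: Point A→Point B = (-345, -132, 192), Point A→Point C = (-443, 65, 219).
Normal n = (Point A→Point B) × (Point A→Point C) = (-41388, -9501, -80901).
So ∂z/∂E = −n_x/n_z = −0.51159 and ∂z/∂N = −n_y/n_z = −0.11744.
Gradient magnitude |∇z| = √(a² + b²) = √(0.26172 + 0.01379) = 0.52489.
True dip = arctan(0.52489) = 27.69°, dipping toward ENE (azimuth ≈ 077°).

27.69°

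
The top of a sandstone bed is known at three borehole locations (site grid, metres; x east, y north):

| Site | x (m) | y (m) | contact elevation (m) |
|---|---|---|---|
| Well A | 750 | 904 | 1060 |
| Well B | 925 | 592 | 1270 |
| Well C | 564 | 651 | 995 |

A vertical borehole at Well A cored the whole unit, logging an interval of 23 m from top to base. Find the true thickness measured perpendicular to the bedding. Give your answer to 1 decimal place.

18.3 m

Let the plane be z = a·x + b·y + c.
Well B−Well A: 175a − 312b = 210;  Well C−Well A: −186a − 253b = −65.
Solving gives a = 0.71755, b = −0.27061.
|∇z| = √(a²+b²) = 0.76688, so dip δ = arctan(0.76688) = 37.48°.
True thickness = vertical thickness × cos δ = 23 × cos 37.48° = 18.3 m.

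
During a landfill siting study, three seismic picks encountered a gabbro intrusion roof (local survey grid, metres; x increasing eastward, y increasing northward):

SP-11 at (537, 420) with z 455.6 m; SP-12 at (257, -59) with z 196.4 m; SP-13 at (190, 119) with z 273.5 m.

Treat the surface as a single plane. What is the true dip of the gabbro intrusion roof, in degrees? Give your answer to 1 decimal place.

Two edge vectors: SP-11→SP-12 = (-280, -479, -259.2), SP-11→SP-13 = (-347, -301, -182.1).
Normal n = (SP-11→SP-12) × (SP-11→SP-13) = (9206.7, 38954.4, -81933).
So ∂z/∂x = −n_x/n_z = 0.11237 and ∂z/∂y = −n_y/n_z = 0.47544.
Gradient magnitude |∇z| = √(a² + b²) = √(0.01263 + 0.22605) = 0.48854.
True dip = arctan(0.48854) = 26.0°, dipping toward SSW (azimuth ≈ 193°).

26.0°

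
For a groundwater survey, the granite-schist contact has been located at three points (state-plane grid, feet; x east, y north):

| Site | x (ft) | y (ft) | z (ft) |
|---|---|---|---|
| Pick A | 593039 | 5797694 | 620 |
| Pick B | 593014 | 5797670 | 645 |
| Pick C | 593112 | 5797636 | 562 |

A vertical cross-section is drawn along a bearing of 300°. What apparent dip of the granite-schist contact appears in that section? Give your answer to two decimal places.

Two edge vectors: Pick A→Pick B = (-25, -24, 25), Pick A→Pick C = (73, -58, -58).
Normal n = (Pick A→Pick B) × (Pick A→Pick C) = (2842, 375, 3202).
So ∂z/∂x = −n_x/n_z = −0.88757 and ∂z/∂y = −n_y/n_z = −0.11711.
Unit vector along 300° is (sin 300°, cos 300°) = (-0.8660, 0.5000).
Slope in that direction = a·(-0.8660) + b·(0.5000) = 0.71010.
Apparent dip = arctan|0.71010| = 35.38° (true dip is 41.8°, so apparent ≤ true as expected).

35.38°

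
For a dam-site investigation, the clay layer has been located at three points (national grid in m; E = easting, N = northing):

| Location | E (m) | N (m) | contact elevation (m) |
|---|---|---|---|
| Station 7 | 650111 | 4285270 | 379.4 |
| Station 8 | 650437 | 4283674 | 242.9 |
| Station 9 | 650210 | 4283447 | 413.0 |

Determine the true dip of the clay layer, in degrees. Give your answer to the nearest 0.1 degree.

Let the plane be z = a·E + b·N + c.
Station 8−Station 7: 326a − 1596b = −136.5;  Station 9−Station 7: 99a − 1823b = 33.6.
Solving gives a = −0.69326, b = −0.05608.
Gradient magnitude |∇z| = √(a² + b²) = √(0.48061 + 0.00314) = 0.69552.
True dip = arctan(0.69552) = 34.8°, dipping toward E (azimuth ≈ 085°).

34.8°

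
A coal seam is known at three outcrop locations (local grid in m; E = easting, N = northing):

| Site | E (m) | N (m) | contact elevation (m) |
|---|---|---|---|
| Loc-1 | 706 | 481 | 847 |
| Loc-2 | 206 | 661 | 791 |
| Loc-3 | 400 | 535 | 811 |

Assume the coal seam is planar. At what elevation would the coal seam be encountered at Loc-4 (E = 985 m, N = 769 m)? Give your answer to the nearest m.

Two edge vectors: Loc-1→Loc-2 = (-500, 180, -56), Loc-1→Loc-3 = (-306, 54, -36).
Normal n = (Loc-1→Loc-2) × (Loc-1→Loc-3) = (-3456, -864, 28080).
So ∂z/∂E = −n_x/n_z = 0.12308 and ∂z/∂N = −n_y/n_z = 0.03077.
Intercept c from Loc-1: 847 − 86.89 − 14.80 = 745.31.
At (985, 769): z = 121.2 + 23.7 + 745.31 = 890.2 m.

890 m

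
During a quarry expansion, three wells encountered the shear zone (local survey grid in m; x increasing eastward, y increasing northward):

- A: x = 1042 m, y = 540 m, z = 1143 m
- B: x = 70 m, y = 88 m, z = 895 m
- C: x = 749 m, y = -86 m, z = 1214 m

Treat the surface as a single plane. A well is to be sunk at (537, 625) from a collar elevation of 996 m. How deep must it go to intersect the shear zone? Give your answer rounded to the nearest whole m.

Two edge vectors: A→B = (-972, -452, -248), A→C = (-293, -626, 71).
Normal n = (A→B) × (A→C) = (-187340, 141676, 476036).
So ∂z/∂x = −n_x/n_z = 0.39354 and ∂z/∂y = −n_y/n_z = −0.29762.
Intercept c from A: 1143 − 410.07 + 160.71 = 893.64.
At (537, 625): z_contact = 211.3 − 186.0 + 893.64 = 919.0 m.
Depth below ground = 996 − 919.0 = 77 m.

77 m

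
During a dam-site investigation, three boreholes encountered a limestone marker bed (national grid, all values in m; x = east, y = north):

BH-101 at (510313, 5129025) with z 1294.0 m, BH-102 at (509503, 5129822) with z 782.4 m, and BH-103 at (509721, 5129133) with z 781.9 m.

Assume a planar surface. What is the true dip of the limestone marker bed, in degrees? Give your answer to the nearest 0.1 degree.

Let the plane be z = a·x + b·y + c.
BH-102−BH-101: −810a + 797b = −511.6;  BH-103−BH-101: −592a + 108b = −512.1.
Solving gives a = 0.91816, b = 0.29123.
Gradient magnitude |∇z| = √(a² + b²) = √(0.84303 + 0.08482) = 0.96325.
True dip = arctan(0.96325) = 43.9°, dipping toward WSW (azimuth ≈ 252°).

43.9°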